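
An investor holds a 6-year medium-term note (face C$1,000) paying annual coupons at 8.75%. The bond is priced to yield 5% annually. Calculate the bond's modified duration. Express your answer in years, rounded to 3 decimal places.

4.775 years

Periodic yield y = 0.05. First find Macaulay duration:
  t   CF        PV=CF/(1+0.05)^t    t·PV
  1        87.50        83.3333        83.3333
  2        87.50        79.3651       158.7302
  3        87.50        75.5858       226.7574
  4        87.50        71.9865       287.9459
  5        87.50        68.5585       342.7927
  6     1,087.50       811.5092     4,869.0555
  Σ                  1,190.3385     5,968.6149
P = 1,190.3385; Macaulay duration = 5,968.6149 / 1,190.3385 = 5.01422 years.
Modified duration = D_Mac / (1 + y) = 5.01422 / 1.05 = 4.77544 years.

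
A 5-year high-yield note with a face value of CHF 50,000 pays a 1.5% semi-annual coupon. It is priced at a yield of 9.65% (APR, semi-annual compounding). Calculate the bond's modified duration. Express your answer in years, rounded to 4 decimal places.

4.5704 years

Periodic yield y = 0.04825. First find Macaulay duration:
  t   CF        PV=CF/(1+0.04825)^t    t·PV
  1       375.00       357.7391       357.7391
  2       375.00       341.2727       682.5454
  3       375.00       325.5642       976.6926
  4       375.00       310.5788     1,242.3151
  5       375.00       296.2831     1,481.4156
  6       375.00       282.6455     1,695.8729
  7       375.00       269.6356     1,887.4489
  8       375.00       257.2245     2,057.7958
  9       375.00       245.3847     2,208.4620
  10   50,375.00    31,446.0679   314,460.6794
  Σ                 34,132.3960   327,050.9669
P = 34,132.3960; Macaulay duration = 327,050.9669 / 34,132.3960 = 9.58183 half-year periods = 4.79092 years.
Modified duration = D_Mac / (1 + y) = 4.79092 / 1.04825 = 4.57040 years.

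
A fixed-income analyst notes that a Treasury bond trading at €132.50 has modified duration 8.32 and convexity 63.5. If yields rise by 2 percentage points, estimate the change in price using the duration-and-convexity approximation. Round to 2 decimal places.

-€20.37

Duration effect: -D_mod·Δy = -8.32 × (+0.02) = -0.166400
Convexity effect: ½·C·(Δy)² = 0.5 × 63.5 × (0.02)² = +0.0127000
ΔP/P ≈ -0.166400 + 0.0127000 = -0.153700
ΔP ≈ 132.50 × (-0.153700) = -20.36525.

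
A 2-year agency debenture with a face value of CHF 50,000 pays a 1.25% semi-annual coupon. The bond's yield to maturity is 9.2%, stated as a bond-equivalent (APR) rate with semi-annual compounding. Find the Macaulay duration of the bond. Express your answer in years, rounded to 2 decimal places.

Periodic yield y = 0.046. Discount each cash flow and weight by its period:
  t   CF        PV=CF/(1+0.046)^t    t·PV
  1       312.50       298.7572       298.7572
  2       312.50       285.6187       571.2374
  3       312.50       273.0580       819.1741
  4    50,312.50    42,029.0099   168,116.0397
  Σ                 42,886.4439   169,805.2085
Price P = Σ PV = 42,886.4439.
Macaulay duration = Σ(t·PV) / P = 169,805.2085 / 42,886.4439 = 3.95941 half-year periods.
In years: 3.95941 / 2 = 1.97971 years.

1.98 years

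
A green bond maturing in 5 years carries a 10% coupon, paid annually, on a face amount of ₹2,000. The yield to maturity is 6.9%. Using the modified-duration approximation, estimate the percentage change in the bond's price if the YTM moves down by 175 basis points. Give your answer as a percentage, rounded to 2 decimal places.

+6.91%

Periodic yield y = 0.069. Modified duration first:
  t   CF        PV=CF/(1+0.069)^t    t·PV
  1       200.00       187.0907       187.0907
  2       200.00       175.0147       350.0294
  3       200.00       163.7182       491.1545
  4       200.00       153.1508       612.6031
  5     2,200.00     1,575.9200     7,879.5998
  Σ                  2,254.8944     9,520.4775
P = 2,254.8944; D_Mac = 4.22214 yrs; D_mod = 4.22214/(1+0.069) = 3.94962 yrs.
ΔP/P ≈ -D_mod · Δy = -3.94962 × (-0.0175) = +0.069118 = +6.9118%.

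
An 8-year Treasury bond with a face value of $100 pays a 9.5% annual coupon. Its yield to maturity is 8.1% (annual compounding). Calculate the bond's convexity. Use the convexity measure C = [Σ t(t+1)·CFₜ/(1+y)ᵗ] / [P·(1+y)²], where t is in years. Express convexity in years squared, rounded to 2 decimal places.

41.79

With y = 0.081:
  t   CF        PV=CF/(1+0.081)^t    t·PV        t(t+1)·PV
  1         9.50         8.7882         8.7882          17.5763
  2         9.50         8.1297        16.2593          48.7779
  3         9.50         7.5205        22.5615          90.2460
  4         9.50         6.9570        27.8279         139.1396
  5         9.50         6.4357        32.1785         193.0707
  6         9.50         5.9535        35.7208         250.0453
  7         9.50         5.5074        38.5515         308.4124
  8       109.50        58.7230       469.7844       4,228.0592
  Σ                    108.0149       651.6720       5,275.3275
P = 108.0149.
Convexity = Σ t(t+1)·PV / [P·(1+y)²] = 5,275.3275 / (108.0149 × 1.168561) = 41.79406.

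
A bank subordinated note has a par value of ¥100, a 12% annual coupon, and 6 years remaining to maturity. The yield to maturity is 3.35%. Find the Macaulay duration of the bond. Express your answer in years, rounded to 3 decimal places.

4.860 years

Periodic yield y = 0.0335. Discount each cash flow and weight by its year:
  t   CF        PV=CF/(1+0.0335)^t    t·PV
  1        12.00        11.6110        11.6110
  2        12.00        11.2347        22.4693
  3        12.00        10.8705        32.6115
  4        12.00        10.5181        42.0726
  5        12.00        10.1772        50.8861
  6       112.00        91.9084       551.4503
  Σ                    146.3200       711.1009
Price P = Σ PV = 146.3200.
Macaulay duration = Σ(t·PV) / P = 711.1009 / 146.3200 = 4.85990 years.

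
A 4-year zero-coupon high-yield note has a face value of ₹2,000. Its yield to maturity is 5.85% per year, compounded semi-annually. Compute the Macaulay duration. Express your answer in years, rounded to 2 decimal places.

A zero-coupon bond has a single cash flow at maturity, so its Macaulay duration equals its maturity: 4 years.
(Equivalently: 8 semi-annual periods ÷ 2 = 4 years.)

4.00 years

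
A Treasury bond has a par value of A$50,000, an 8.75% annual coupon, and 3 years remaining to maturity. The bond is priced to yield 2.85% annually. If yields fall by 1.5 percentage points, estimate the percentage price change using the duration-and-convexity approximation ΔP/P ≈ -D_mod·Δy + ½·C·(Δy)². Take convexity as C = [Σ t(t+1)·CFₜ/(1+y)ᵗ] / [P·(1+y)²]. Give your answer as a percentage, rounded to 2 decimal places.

+4.17%

With y = 0.0285:
  t   CF        PV=CF/(1+0.0285)^t    t·PV        t(t+1)·PV
  1     4,375.00     4,253.7676     4,253.7676       8,507.5352
  2     4,375.00     4,135.8946     8,271.7893      24,815.3678
  3    54,375.00    49,978.8642   149,936.5925     599,746.3698
  Σ                 58,368.5264   162,462.1493     633,069.2728
P = 58,368.5264; D_Mac = 2.78339 yrs; D_mod = 2.70626 yrs; C = 10.25331.
Duration effect: -2.70626 × (-0.015) = +0.040594
Convexity effect: 0.5 × 10.25331 × (-0.015)² = +0.0011535
ΔP/P ≈ +0.040594 + 0.0011535 = +0.041747 = +4.1747%.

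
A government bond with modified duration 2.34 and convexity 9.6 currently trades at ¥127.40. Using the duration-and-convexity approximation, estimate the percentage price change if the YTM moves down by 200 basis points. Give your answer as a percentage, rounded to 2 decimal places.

Duration effect: -D_mod·Δy = -2.34 × (-0.02) = +0.046800
Convexity effect: ½·C·(Δy)² = 0.5 × 9.6 × (-0.02)² = +0.0019200
ΔP/P ≈ +0.046800 + 0.0019200 = +0.048720
= +4.8720%.

+4.87%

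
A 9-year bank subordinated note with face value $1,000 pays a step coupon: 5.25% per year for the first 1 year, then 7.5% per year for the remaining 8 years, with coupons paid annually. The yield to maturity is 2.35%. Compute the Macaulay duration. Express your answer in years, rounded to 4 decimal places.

Periodic yield y = 0.0235. Discount each cash flow and weight by its year:
  t   CF        PV=CF/(1+0.0235)^t    t·PV
  1        52.50        51.2946        51.2946
  2        75.00        71.5955       143.1909
  3        75.00        69.9516       209.8548
  4        75.00        68.3455       273.3820
  5        75.00        66.7763       333.8813
  6        75.00        65.2430       391.4582
  7        75.00        63.7450       446.2152
  8        75.00        62.2814       498.2513
  9     1,075.00       872.2035     7,849.8318
  Σ                  1,391.4364    10,197.3602
Price P = Σ PV = 1,391.4364.
Macaulay duration = Σ(t·PV) / P = 10,197.3602 / 1,391.4364 = 7.32866 years.

7.3287 years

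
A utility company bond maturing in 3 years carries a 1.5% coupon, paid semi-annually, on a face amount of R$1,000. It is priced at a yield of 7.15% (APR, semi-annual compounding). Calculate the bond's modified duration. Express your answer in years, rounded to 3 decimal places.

Periodic yield y = 0.03575. First find Macaulay duration:
  t   CF        PV=CF/(1+0.03575)^t    t·PV
  1         7.50         7.2411         7.2411
  2         7.50         6.9912        13.9824
  3         7.50         6.7499        20.2497
  4         7.50         6.5169        26.0676
  5         7.50         6.2920        31.4598
  6     1,007.50       816.0474     4,896.2846
  Σ                    849.8385     4,995.2852
P = 849.8385; Macaulay duration = 4,995.2852 / 849.8385 = 5.87792 half-year periods = 2.93896 years.
Modified duration = D_Mac / (1 + y) = 2.93896 / 1.03575 = 2.83752 years.

2.838 years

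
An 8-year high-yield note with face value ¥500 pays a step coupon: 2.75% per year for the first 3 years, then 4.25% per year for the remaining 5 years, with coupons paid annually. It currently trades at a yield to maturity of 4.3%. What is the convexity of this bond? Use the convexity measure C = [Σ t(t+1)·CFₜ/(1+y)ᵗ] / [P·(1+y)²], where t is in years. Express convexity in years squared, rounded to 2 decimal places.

With y = 0.043:
  t   CF        PV=CF/(1+0.043)^t    t·PV        t(t+1)·PV
  1        13.75        13.1831        13.1831          26.3663
  2        13.75        12.6396        25.2792          75.8377
  3        13.75        12.1185        36.3556         145.4223
  4        21.25        17.9565        71.8260         359.1300
  5        21.25        17.2162        86.0810         516.4861
  6        21.25        16.5064        99.0386         693.2699
  7        21.25        15.8259       110.7814         886.2511
  8       521.25       372.1959     2,977.5673      26,798.1058
  Σ                    477.6422     3,420.1122      29,500.8693
P = 477.6422.
Convexity = Σ t(t+1)·PV / [P·(1+y)²] = 29,500.8693 / (477.6422 × 1.087849) = 56.77583.

56.78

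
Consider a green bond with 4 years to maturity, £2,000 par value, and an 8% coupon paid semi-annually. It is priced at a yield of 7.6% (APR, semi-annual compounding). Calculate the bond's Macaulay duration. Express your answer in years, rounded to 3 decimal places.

Periodic yield y = 0.038. Discount each cash flow and weight by its period:
  t   CF        PV=CF/(1+0.038)^t    t·PV
  1        80.00        77.0713        77.0713
  2        80.00        74.2498       148.4996
  3        80.00        71.5316       214.5948
  4        80.00        68.9129       275.6516
  5        80.00        66.3901       331.9504
  6        80.00        63.9596       383.7577
  7        80.00        61.6181       431.3269
  8     2,080.00     1,543.4214    12,347.3709
  Σ                  2,027.1548    14,210.2232
Price P = Σ PV = 2,027.1548.
Macaulay duration = Σ(t·PV) / P = 14,210.2232 / 2,027.1548 = 7.00993 half-year periods.
In years: 7.00993 / 2 = 3.50497 years.

3.505 years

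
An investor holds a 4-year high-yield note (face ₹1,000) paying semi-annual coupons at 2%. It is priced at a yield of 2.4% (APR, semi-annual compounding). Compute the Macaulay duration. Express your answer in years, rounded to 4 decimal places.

3.8628 years

Periodic yield y = 0.012. Discount each cash flow and weight by its period:
  t   CF        PV=CF/(1+0.012)^t    t·PV
  1        10.00         9.8814         9.8814
  2        10.00         9.7643        19.5285
  3        10.00         9.6485        28.9454
  4        10.00         9.5341        38.1362
  5        10.00         9.4210        47.1050
  6        10.00         9.3093        55.8558
  7        10.00         9.1989        64.3924
  8     1,010.00       918.0731     7,344.5850
  Σ                    984.8305     7,608.4298
Price P = Σ PV = 984.8305.
Macaulay duration = Σ(t·PV) / P = 7,608.4298 / 984.8305 = 7.72562 half-year periods.
In years: 7.72562 / 2 = 3.86281 years.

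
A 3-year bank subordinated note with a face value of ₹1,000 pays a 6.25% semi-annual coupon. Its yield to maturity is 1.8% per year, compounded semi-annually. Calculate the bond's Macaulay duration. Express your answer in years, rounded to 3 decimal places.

Periodic yield y = 0.009. Discount each cash flow and weight by its period:
  t   CF        PV=CF/(1+0.009)^t    t·PV
  1        31.25        30.9713        30.9713
  2        31.25        30.6950        61.3900
  3        31.25        30.4212        91.2636
  4        31.25        30.1499       120.5995
  5        31.25        29.8809       149.4047
  6     1,031.25       977.2754     5,863.6524
  Σ                  1,129.3937     6,317.2814
Price P = Σ PV = 1,129.3937.
Macaulay duration = Σ(t·PV) / P = 6,317.2814 / 1,129.3937 = 5.59352 half-year periods.
In years: 5.59352 / 2 = 2.79676 years.

2.797 years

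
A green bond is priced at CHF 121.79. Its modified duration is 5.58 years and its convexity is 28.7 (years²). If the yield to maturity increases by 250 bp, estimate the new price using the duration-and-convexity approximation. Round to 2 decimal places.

Duration effect: -D_mod·Δy = -5.58 × (+0.025) = -0.139500
Convexity effect: ½·C·(Δy)² = 0.5 × 28.7 × (0.025)² = +0.00896875
ΔP/P ≈ -0.139500 + 0.00896875 = -0.13053125
New price ≈ 121.79 × (1 - 0.13053125) = 105.8925990625.

CHF 105.89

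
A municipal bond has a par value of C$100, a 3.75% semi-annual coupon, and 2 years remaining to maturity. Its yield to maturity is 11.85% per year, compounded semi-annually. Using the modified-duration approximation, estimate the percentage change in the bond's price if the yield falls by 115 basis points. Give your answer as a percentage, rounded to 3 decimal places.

+2.107%

Periodic yield y = 0.05925. Modified duration first:
  t   CF        PV=CF/(1+0.05925)^t    t·PV
  1        1.875         1.7701         1.7701
  2        1.875         1.6711         3.3422
  3        1.875         1.5776         4.7329
  4      101.875        80.9233       323.6933
  Σ                     85.9422       333.5385
P = 85.9422; D_Mac = 3.88096 half-year periods = 1.94048 yrs; D_mod = 1.94048/(1+0.05925) = 1.83194 yrs.
ΔP/P ≈ -D_mod · Δy = -1.83194 × (-0.0115) = +0.021067 = +2.1067%.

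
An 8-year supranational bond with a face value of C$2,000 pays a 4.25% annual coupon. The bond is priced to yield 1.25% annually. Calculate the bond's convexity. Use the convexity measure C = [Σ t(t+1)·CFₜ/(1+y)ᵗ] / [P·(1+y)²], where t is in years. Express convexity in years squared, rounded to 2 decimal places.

59.33

With y = 0.0125:
  t   CF        PV=CF/(1+0.0125)^t    t·PV        t(t+1)·PV
  1        85.00        83.9506        83.9506         167.9012
  2        85.00        82.9142       165.8284         497.4851
  3        85.00        81.8906       245.6717         982.6867
  4        85.00        80.8796       323.5183       1,617.5913
  5        85.00        79.8811       399.4053       2,396.4315
  6        85.00        78.8949       473.3692       3,313.5843
  7        85.00        77.9209       545.4460       4,363.5678
  8     2,085.00     1,887.7558    15,102.0461     135,918.4148
  Σ                  2,454.0875    17,339.2354     149,257.6627
P = 2,454.0875.
Convexity = Σ t(t+1)·PV / [P·(1+y)²] = 149,257.6627 / (2,454.0875 × 1.025156) = 59.32757.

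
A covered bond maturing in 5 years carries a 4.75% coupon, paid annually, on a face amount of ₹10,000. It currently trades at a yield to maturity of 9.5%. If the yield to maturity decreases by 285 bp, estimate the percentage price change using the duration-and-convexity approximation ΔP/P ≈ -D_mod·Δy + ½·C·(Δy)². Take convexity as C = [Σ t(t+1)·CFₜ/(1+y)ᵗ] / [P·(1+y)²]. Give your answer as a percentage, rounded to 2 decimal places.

+12.63%

With y = 0.095:
  t   CF        PV=CF/(1+0.095)^t    t·PV        t(t+1)·PV
  1       475.00       433.7900       433.7900         867.5799
  2       475.00       396.1552       792.3104       2,376.9313
  3       475.00       361.7856     1,085.3567       4,341.4270
  4       475.00       330.3978     1,321.5912       6,607.9558
  5    10,475.00     6,654.0098    33,270.0490     199,620.2938
  Σ                  8,176.1383    36,903.0972     213,814.1877
P = 8,176.1383; D_Mac = 4.51351 yrs; D_mod = 4.12193 yrs; C = 21.81022.
Duration effect: -4.12193 × (-0.0285) = +0.117475
Convexity effect: 0.5 × 21.81022 × (-0.0285)² = +0.0088577
ΔP/P ≈ +0.117475 + 0.0088577 = +0.126333 = +12.6333%.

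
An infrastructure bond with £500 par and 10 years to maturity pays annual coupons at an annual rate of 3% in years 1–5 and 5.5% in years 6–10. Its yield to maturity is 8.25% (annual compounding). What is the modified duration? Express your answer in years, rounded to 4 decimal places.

7.7352 years

Periodic yield y = 0.0825. First find Macaulay duration:
  t   CF        PV=CF/(1+0.0825)^t    t·PV
  1        15.00        13.8568        13.8568
  2        15.00        12.8008        25.6015
  3        15.00        11.8252        35.4755
  4        15.00        10.9239        43.6958
  5        15.00        10.0914        50.4570
  6        27.50        17.0909       102.5455
  7        27.50        15.7884       110.5186
  8        27.50        14.5851       116.6808
  9        27.50        13.4735       121.2618
  10      527.50       238.7500     2,387.5002
  Σ                    359.1860     3,007.5936
P = 359.1860; Macaulay duration = 3,007.5936 / 359.1860 = 8.37336 years.
Modified duration = D_Mac / (1 + y) = 8.37336 / 1.0825 = 7.73520 years.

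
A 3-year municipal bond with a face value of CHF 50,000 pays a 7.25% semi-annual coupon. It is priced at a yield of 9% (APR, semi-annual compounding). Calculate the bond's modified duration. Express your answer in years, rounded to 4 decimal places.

Periodic yield y = 0.045. First find Macaulay duration:
  t   CF        PV=CF/(1+0.045)^t    t·PV
  1     1,812.50     1,734.4498     1,734.4498
  2     1,812.50     1,659.7605     3,319.5211
  3     1,812.50     1,588.2876     4,764.8628
  4     1,812.50     1,519.8924     6,079.5697
  5     1,812.50     1,454.4425     7,272.2126
  6    51,812.50    39,786.5979   238,719.5876
  Σ                 47,743.4308   261,890.2036
P = 47,743.4308; Macaulay duration = 261,890.2036 / 47,743.4308 = 5.48537 half-year periods = 2.74268 years.
Modified duration = D_Mac / (1 + y) = 2.74268 / 1.045 = 2.62458 years.

2.6246 years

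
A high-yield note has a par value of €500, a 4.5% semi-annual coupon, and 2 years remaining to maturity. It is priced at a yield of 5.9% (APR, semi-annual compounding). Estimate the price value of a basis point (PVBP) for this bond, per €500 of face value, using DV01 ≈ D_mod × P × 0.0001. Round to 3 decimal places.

Periodic yield y = 0.0295.
  t   CF        PV=CF/(1+0.0295)^t    t·PV
  1        11.25        10.9276        10.9276
  2        11.25        10.6145        21.2290
  3        11.25        10.3104        30.9311
  4       511.25       455.1221     1,820.4884
  Σ                    486.9746     1,883.5761
P = 486.9746; D_Mac = 3.86791 half-year periods = 1.93396 yrs; D_mod = 1.87854 yrs.
DV01 ≈ 1.87854 × 486.9746 × 0.0001 = 0.091480.

€0.091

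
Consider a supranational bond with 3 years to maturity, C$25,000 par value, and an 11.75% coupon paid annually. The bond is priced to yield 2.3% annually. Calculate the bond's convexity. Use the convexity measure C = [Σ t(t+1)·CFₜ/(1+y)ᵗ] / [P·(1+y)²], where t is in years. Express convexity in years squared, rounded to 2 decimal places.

10.10

With y = 0.023:
  t   CF        PV=CF/(1+0.023)^t    t·PV        t(t+1)·PV
  1     2,937.50     2,871.4565     2,871.4565       5,742.9130
  2     2,937.50     2,806.8978     5,613.7957      16,841.3871
  3    27,937.50    26,095.2006    78,285.6017     313,142.4069
  Σ                 31,773.5549    86,770.8539     335,726.7070
P = 31,773.5549.
Convexity = Σ t(t+1)·PV / [P·(1+y)²] = 335,726.7070 / (31,773.5549 × 1.046529) = 10.09645.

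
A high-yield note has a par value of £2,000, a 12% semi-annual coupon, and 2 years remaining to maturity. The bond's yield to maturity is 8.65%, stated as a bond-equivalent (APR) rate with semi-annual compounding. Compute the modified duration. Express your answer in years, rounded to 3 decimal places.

Periodic yield y = 0.04325. First find Macaulay duration:
  t   CF        PV=CF/(1+0.04325)^t    t·PV
  1       120.00       115.0252       115.0252
  2       120.00       110.2566       220.5131
  3       120.00       105.6857       317.0570
  4     2,120.00     1,789.7084     7,158.8338
  Σ                  2,120.6758     7,811.4291
P = 2,120.6758; Macaulay duration = 7,811.4291 / 2,120.6758 = 3.68346 half-year periods = 1.84173 years.
Modified duration = D_Mac / (1 + y) = 1.84173 / 1.04325 = 1.76538 years.

1.765 years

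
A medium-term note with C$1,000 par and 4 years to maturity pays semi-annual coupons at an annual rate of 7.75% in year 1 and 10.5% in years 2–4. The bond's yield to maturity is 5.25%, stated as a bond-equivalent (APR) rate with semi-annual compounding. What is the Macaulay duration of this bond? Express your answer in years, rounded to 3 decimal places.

Periodic yield y = 0.02625. Discount each cash flow and weight by its period:
  t   CF        PV=CF/(1+0.02625)^t    t·PV
  1        38.75        37.7588        37.7588
  2        38.75        36.7930        73.5860
  3        52.50        48.5735       145.7206
  4        52.50        47.3311       189.3244
  5        52.50        46.1204       230.6022
  6        52.50        44.9407       269.6445
  7        52.50        43.7912       306.5386
  8     1,052.50       855.4542     6,843.6333
  Σ                  1,160.7631     8,096.8085
Price P = Σ PV = 1,160.7631.
Macaulay duration = Σ(t·PV) / P = 8,096.8085 / 1,160.7631 = 6.97542 half-year periods.
In years: 6.97542 / 2 = 3.48771 years.

3.488 years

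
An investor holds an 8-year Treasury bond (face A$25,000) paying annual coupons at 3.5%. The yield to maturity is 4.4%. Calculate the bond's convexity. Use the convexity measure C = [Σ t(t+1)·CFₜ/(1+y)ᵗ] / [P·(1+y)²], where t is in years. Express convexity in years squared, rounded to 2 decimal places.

With y = 0.044:
  t   CF        PV=CF/(1+0.044)^t    t·PV        t(t+1)·PV
  1       875.00       838.1226       838.1226       1,676.2452
  2       875.00       802.7994     1,605.5989       4,816.7966
  3       875.00       768.9650     2,306.8949       9,227.5797
  4       875.00       736.5565     2,946.2259      14,731.1297
  5       875.00       705.5139     3,527.5694      21,165.4163
  6       875.00       675.7796     4,054.6774      28,382.7421
  7       875.00       647.2984     4,531.0891      36,248.7128
  8    25,875.00    18,334.8081   146,678.4649   1,320,106.1842
  Σ                 23,509.8435   166,488.6432   1,436,354.8066
P = 23,509.8435.
Convexity = Σ t(t+1)·PV / [P·(1+y)²] = 1,436,354.8066 / (23,509.8435 × 1.089936) = 56.05457.

56.05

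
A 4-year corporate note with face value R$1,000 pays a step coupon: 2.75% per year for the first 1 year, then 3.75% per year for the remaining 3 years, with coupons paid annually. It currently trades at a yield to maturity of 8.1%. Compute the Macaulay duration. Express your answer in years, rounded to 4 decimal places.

3.7991 years

Periodic yield y = 0.081. Discount each cash flow and weight by its year:
  t   CF        PV=CF/(1+0.081)^t    t·PV
  1        27.50        25.4394        25.4394
  2        37.50        32.0908        64.1815
  3        37.50        29.6862        89.0585
  4     1,037.50       759.7756     3,039.1023
  Σ                    846.9919     3,217.7817
Price P = Σ PV = 846.9919.
Macaulay duration = Σ(t·PV) / P = 3,217.7817 / 846.9919 = 3.79907 years.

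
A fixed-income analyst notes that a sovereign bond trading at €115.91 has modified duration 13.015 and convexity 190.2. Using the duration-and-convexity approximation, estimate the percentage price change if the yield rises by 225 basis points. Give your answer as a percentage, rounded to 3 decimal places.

-24.469%

Duration effect: -D_mod·Δy = -13.015 × (+0.0225) = -0.2928375
Convexity effect: ½·C·(Δy)² = 0.5 × 190.2 × (0.0225)² = +0.048144375
ΔP/P ≈ -0.2928375 + 0.048144375 = -0.244693125
= -24.4693125%.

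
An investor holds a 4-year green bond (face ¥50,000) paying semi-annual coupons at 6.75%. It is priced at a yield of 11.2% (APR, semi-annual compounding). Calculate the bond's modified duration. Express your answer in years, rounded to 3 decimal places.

Periodic yield y = 0.056. First find Macaulay duration:
  t   CF        PV=CF/(1+0.056)^t    t·PV
  1     1,687.50     1,598.0114     1,598.0114
  2     1,687.50     1,513.2683     3,026.5367
  3     1,687.50     1,433.0193     4,299.0578
  4     1,687.50     1,357.0258     5,428.1033
  5     1,687.50     1,285.0623     6,425.3116
  6     1,687.50     1,216.9151     7,301.4905
  7     1,687.50     1,152.3817     8,066.6719
  8    51,687.50    33,425.2128   267,401.7027
  Σ                 42,980.8967   303,546.8857
P = 42,980.8967; Macaulay duration = 303,546.8857 / 42,980.8967 = 7.06237 half-year periods = 3.53118 years.
Modified duration = D_Mac / (1 + y) = 3.53118 / 1.056 = 3.34392 years.

3.344 years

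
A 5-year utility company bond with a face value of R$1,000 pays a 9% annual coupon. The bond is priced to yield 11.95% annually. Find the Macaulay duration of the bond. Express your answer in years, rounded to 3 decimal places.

Periodic yield y = 0.1195. Discount each cash flow and weight by its year:
  t   CF        PV=CF/(1+0.1195)^t    t·PV
  1        90.00        80.3930        80.3930
  2        90.00        71.8116       143.6231
  3        90.00        64.1461       192.4383
  4        90.00        57.2989       229.1955
  5     1,090.00       619.8777     3,099.3885
  Σ                    893.5273     3,745.0384
Price P = Σ PV = 893.5273.
Macaulay duration = Σ(t·PV) / P = 3,745.0384 / 893.5273 = 4.19130 years.

4.191 years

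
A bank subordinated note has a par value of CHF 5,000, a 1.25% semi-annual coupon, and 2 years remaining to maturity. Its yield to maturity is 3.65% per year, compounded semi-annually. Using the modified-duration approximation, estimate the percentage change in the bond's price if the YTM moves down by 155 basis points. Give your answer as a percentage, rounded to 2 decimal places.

Periodic yield y = 0.01825. Modified duration first:
  t   CF        PV=CF/(1+0.01825)^t    t·PV
  1        31.25        30.6899        30.6899
  2        31.25        30.1399        60.2797
  3        31.25        29.5997        88.7990
  4     5,031.25     4,680.1333    18,720.5332
  Σ                  4,770.5627    18,900.3018
P = 4,770.5627; D_Mac = 3.96186 half-year periods = 1.98093 yrs; D_mod = 1.98093/(1+0.01825) = 1.94543 yrs.
ΔP/P ≈ -D_mod · Δy = -1.94543 × (-0.0155) = +0.030154 = +3.0154%.

+3.02%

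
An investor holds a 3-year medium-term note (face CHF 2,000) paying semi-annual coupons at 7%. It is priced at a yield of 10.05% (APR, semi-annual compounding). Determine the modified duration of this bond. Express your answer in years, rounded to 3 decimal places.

Periodic yield y = 0.05025. First find Macaulay duration:
  t   CF        PV=CF/(1+0.05025)^t    t·PV
  1        70.00        66.6508        66.6508
  2        70.00        63.4618       126.9237
  3        70.00        60.4255       181.2764
  4        70.00        57.5344       230.1374
  5        70.00        54.7816       273.9079
  6     2,070.00     1,542.4610     9,254.7663
  Σ                  1,845.3151    10,133.6625
P = 1,845.3151; Macaulay duration = 10,133.6625 / 1,845.3151 = 5.49156 half-year periods = 2.74578 years.
Modified duration = D_Mac / (1 + y) = 2.74578 / 1.05025 = 2.61441 years.

2.614 years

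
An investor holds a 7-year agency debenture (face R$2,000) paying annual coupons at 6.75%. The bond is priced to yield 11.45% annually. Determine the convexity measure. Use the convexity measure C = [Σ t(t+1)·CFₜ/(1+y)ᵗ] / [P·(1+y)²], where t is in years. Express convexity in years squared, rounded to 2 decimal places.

33.53

With y = 0.1145:
  t   CF        PV=CF/(1+0.1145)^t    t·PV        t(t+1)·PV
  1       135.00       121.1306       121.1306         242.2611
  2       135.00       108.6860       217.3720         652.1160
  3       135.00        97.5200       292.5599       1,170.2396
  4       135.00        87.5011       350.0044       1,750.0219
  5       135.00        78.5115       392.5576       2,355.3457
  6       135.00        70.4455       422.6731       2,958.7115
  7     2,135.00       999.6256     6,997.3792      55,979.0336
  Σ                  1,563.4203     8,793.6767      65,107.7294
P = 1,563.4203.
Convexity = Σ t(t+1)·PV / [P·(1+y)²] = 65,107.7294 / (1,563.4203 × 1.242110) = 33.52715.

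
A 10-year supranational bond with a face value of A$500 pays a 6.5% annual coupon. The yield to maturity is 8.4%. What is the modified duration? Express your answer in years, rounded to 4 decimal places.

6.8947 years

Periodic yield y = 0.084. First find Macaulay duration:
  t   CF        PV=CF/(1+0.084)^t    t·PV
  1        32.50        29.9815        29.9815
  2        32.50        27.6583        55.3165
  3        32.50        25.5150        76.5450
  4        32.50        23.5378        94.1513
  5        32.50        21.7139       108.5693
  6        32.50        20.0312       120.1874
  7        32.50        18.4790       129.3530
  8        32.50        17.0470       136.3764
  9        32.50        15.7261       141.5345
  10      532.50       237.6987     2,376.9869
  Σ                    437.3885     3,269.0018
P = 437.3885; Macaulay duration = 3,269.0018 / 437.3885 = 7.47391 years.
Modified duration = D_Mac / (1 + y) = 7.47391 / 1.084 = 6.89475 years.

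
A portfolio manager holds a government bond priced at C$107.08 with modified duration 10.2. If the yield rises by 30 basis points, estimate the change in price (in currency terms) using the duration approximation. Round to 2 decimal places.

Duration approximation: ΔP/P ≈ -D_mod · Δy = -10.2 × (+0.003) = -0.030600.
ΔP ≈ 107.08 × (-0.030600) = -3.276648.

-C$3.28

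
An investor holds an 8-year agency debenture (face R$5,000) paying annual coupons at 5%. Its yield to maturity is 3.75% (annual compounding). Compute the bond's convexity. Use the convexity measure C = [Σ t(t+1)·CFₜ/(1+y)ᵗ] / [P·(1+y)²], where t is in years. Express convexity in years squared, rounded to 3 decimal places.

54.100

With y = 0.0375:
  t   CF        PV=CF/(1+0.0375)^t    t·PV        t(t+1)·PV
  1       250.00       240.9639       240.9639         481.9277
  2       250.00       232.2543       464.5086       1,393.5259
  3       250.00       223.8596       671.5788       2,686.3150
  4       250.00       215.7683       863.0731       4,315.3655
  5       250.00       207.9694     1,039.8471       6,239.0826
  6       250.00       200.4525     1,202.7147       8,419.0030
  7       250.00       193.2072     1,352.4503      10,819.6023
  8     5,250.00     3,910.6996    31,285.5970     281,570.3734
  Σ                  5,425.1747    37,120.7335     315,925.1955
P = 5,425.1747.
Convexity = Σ t(t+1)·PV / [P·(1+y)²] = 315,925.1955 / (5,425.1747 × 1.076406) = 54.09963.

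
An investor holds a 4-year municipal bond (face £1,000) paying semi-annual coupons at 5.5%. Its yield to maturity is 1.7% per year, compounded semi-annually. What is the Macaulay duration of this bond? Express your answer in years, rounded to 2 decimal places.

Periodic yield y = 0.0085. Discount each cash flow and weight by its period:
  t   CF        PV=CF/(1+0.0085)^t    t·PV
  1        27.50        27.2682        27.2682
  2        27.50        27.0384        54.0768
  3        27.50        26.8105        80.4315
  4        27.50        26.5845       106.3381
  5        27.50        26.3605       131.8024
  6        27.50        26.1383       156.8298
  7        27.50        25.9180       181.4260
  8     1,027.50       960.2285     7,681.8283
  Σ                  1,146.3470     8,420.0011
Price P = Σ PV = 1,146.3470.
Macaulay duration = Σ(t·PV) / P = 8,420.0011 / 1,146.3470 = 7.34507 half-year periods.
In years: 7.34507 / 2 = 3.67254 years.

3.67 years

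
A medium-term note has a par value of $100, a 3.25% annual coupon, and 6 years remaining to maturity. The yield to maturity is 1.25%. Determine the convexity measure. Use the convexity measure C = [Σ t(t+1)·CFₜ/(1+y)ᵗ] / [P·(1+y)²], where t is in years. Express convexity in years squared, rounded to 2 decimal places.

With y = 0.0125:
  t   CF        PV=CF/(1+0.0125)^t    t·PV        t(t+1)·PV
  1         3.25         3.2099         3.2099           6.4198
  2         3.25         3.1702         6.3405          19.0215
  3         3.25         3.1311         9.3933          37.5733
  4         3.25         3.0925        12.3698          61.8491
  5         3.25         3.0543        15.2714          91.6283
  6       103.25        95.8341       575.0043       4,025.0303
  Σ                    111.4920       621.5892       4,241.5222
P = 111.4920.
Convexity = Σ t(t+1)·PV / [P·(1+y)²] = 4,241.5222 / (111.4920 × 1.025156) = 37.10974.

37.11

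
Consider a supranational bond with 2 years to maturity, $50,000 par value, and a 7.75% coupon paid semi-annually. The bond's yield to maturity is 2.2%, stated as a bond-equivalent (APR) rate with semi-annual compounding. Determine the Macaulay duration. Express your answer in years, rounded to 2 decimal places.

Periodic yield y = 0.011. Discount each cash flow and weight by its period:
  t   CF        PV=CF/(1+0.011)^t    t·PV
  1     1,937.50     1,916.4194     1,916.4194
  2     1,937.50     1,895.5681     3,791.1363
  3     1,937.50     1,874.9438     5,624.8313
  4    51,937.50    49,713.7380   198,854.9518
  Σ                 55,400.6692   210,187.3387
Price P = Σ PV = 55,400.6692.
Macaulay duration = Σ(t·PV) / P = 210,187.3387 / 55,400.6692 = 3.79395 half-year periods.
In years: 3.79395 / 2 = 1.89697 years.

1.90 years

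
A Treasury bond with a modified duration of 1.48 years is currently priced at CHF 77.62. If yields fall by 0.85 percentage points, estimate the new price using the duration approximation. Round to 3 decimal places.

Duration approximation: ΔP/P ≈ -D_mod · Δy = -1.48 × (-0.0085) = +0.012580.
New price ≈ 77.62 × (1 + 0.012580) = 78.5964596.

CHF 78.596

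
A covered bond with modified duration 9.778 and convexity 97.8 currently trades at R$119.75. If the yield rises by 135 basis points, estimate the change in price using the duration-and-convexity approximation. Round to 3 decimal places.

Duration effect: -D_mod·Δy = -9.778 × (+0.0135) = -0.132003
Convexity effect: ½·C·(Δy)² = 0.5 × 97.8 × (0.0135)² = +0.008912025
ΔP/P ≈ -0.132003 + 0.008912025 = -0.123090975
ΔP ≈ 119.75 × (-0.123090975) = -14.74014425625.

-R$14.740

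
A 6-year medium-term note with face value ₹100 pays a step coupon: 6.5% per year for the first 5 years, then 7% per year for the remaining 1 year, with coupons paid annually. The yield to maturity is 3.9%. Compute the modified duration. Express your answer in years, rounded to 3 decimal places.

5.022 years

Periodic yield y = 0.039. First find Macaulay duration:
  t   CF        PV=CF/(1+0.039)^t    t·PV
  1         6.50         6.2560         6.2560
  2         6.50         6.0212        12.0424
  3         6.50         5.7952        17.3855
  4         6.50         5.5776        22.3106
  5         6.50         5.3683        26.8414
  6       107.00        85.0532       510.3190
  Σ                    114.0715       595.1550
P = 114.0715; Macaulay duration = 595.1550 / 114.0715 = 5.21739 years.
Modified duration = D_Mac / (1 + y) = 5.21739 / 1.039 = 5.02155 years.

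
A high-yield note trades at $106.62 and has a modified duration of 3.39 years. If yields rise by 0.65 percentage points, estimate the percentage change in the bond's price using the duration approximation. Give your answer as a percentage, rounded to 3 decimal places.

Duration approximation: ΔP/P ≈ -D_mod · Δy = -3.39 × (+0.0065) = -0.022035.
As a percentage: -2.2035%.

-2.204%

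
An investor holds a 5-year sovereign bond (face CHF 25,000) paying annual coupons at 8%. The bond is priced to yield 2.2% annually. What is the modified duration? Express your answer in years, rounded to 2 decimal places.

4.30 years

Periodic yield y = 0.022. First find Macaulay duration:
  t   CF        PV=CF/(1+0.022)^t    t·PV
  1     2,000.00     1,956.9472     1,956.9472
  2     2,000.00     1,914.8211     3,829.6422
  3     2,000.00     1,873.6019     5,620.8056
  4     2,000.00     1,833.2699     7,333.0797
  5    27,000.00    24,216.3835   121,081.9174
  Σ                 31,795.0235   139,822.3920
P = 31,795.0235; Macaulay duration = 139,822.3920 / 31,795.0235 = 4.39762 years.
Modified duration = D_Mac / (1 + y) = 4.39762 / 1.022 = 4.30295 years.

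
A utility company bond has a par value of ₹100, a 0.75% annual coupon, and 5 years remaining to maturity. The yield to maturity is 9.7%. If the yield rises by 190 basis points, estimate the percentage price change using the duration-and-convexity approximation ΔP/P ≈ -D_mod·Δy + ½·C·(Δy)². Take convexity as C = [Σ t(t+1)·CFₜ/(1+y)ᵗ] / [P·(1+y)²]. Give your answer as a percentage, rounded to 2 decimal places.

-8.06%

With y = 0.097:
  t   CF        PV=CF/(1+0.097)^t    t·PV        t(t+1)·PV
  1         0.75         0.6837         0.6837           1.3674
  2         0.75         0.6232         1.2465           3.7394
  3         0.75         0.5681         1.7044           6.8175
  4         0.75         0.5179         2.0715          10.3577
  5       100.75        63.4179       317.0895       1,902.5373
  Σ                     65.8108       322.7956       1,924.8192
P = 65.8108; D_Mac = 4.90490 yrs; D_mod = 4.47119 yrs; C = 24.30409.
Duration effect: -4.47119 × (+0.019) = -0.084953
Convexity effect: 0.5 × 24.30409 × (0.019)² = +0.0043869
ΔP/P ≈ -0.084953 + 0.0043869 = -0.080566 = -8.0566%.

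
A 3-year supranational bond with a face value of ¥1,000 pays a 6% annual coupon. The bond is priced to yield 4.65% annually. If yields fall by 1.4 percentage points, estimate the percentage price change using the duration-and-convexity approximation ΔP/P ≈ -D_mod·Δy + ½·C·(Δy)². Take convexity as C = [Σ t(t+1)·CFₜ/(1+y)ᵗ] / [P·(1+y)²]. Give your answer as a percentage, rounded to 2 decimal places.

With y = 0.0465:
  t   CF        PV=CF/(1+0.0465)^t    t·PV        t(t+1)·PV
  1        60.00        57.3340        57.3340         114.6679
  2        60.00        54.7864       109.5728         328.7184
  3     1,060.00       924.8859     2,774.6578      11,098.6310
  Σ                  1,037.0063     2,941.5645      11,542.0174
P = 1,037.0063; D_Mac = 2.83659 yrs; D_mod = 2.71055 yrs; C = 10.16300.
Duration effect: -2.71055 × (-0.014) = +0.037948
Convexity effect: 0.5 × 10.16300 × (-0.014)² = +0.0009960
ΔP/P ≈ +0.037948 + 0.0009960 = +0.038944 = +3.8944%.

+3.89%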